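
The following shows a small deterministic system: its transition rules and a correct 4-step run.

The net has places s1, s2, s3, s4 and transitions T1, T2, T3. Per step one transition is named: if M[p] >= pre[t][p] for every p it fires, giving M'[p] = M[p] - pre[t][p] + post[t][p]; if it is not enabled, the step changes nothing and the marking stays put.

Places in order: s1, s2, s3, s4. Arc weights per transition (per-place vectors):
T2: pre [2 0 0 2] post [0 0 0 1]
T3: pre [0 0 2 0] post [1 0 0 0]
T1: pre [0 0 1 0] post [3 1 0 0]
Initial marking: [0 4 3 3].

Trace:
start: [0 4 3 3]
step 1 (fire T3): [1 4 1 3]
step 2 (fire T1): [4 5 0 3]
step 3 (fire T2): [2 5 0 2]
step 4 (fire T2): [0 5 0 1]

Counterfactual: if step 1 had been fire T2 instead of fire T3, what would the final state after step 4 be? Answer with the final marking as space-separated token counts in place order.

(re-executing from step 1 with the substitution; state before step 1: [0 4 3 3])
step 1 (fire T2): [0 4 3 3]
step 2 (fire T1): [3 5 2 3]
step 3 (fire T2): [1 5 2 2]
step 4 (fire T2): [1 5 2 2]

1 5 2 2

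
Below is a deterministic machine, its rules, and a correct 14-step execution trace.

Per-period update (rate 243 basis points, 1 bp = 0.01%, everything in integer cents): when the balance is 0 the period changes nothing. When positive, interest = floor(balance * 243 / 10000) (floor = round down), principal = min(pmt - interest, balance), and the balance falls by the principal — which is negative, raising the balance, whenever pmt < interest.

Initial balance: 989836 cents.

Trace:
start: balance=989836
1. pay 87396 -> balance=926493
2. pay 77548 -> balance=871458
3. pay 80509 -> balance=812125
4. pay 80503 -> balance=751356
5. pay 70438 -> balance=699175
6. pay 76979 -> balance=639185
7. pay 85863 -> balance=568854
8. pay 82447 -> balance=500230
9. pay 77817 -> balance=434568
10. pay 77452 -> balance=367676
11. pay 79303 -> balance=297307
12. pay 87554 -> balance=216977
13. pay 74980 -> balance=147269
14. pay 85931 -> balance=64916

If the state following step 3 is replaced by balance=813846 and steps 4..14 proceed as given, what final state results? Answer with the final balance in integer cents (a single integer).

state after step 3 := balance=813846
4. pay 80503 -> balance=753119
5. pay 70438 -> balance=700981
6. pay 76979 -> balance=641035
7. pay 85863 -> balance=570749
8. pay 82447 -> balance=502171
9. pay 77817 -> balance=436556
10. pay 77452 -> balance=369712
11. pay 79303 -> balance=299393
12. pay 87554 -> balance=219114
13. pay 74980 -> balance=149458
14. pay 85931 -> balance=67158

67158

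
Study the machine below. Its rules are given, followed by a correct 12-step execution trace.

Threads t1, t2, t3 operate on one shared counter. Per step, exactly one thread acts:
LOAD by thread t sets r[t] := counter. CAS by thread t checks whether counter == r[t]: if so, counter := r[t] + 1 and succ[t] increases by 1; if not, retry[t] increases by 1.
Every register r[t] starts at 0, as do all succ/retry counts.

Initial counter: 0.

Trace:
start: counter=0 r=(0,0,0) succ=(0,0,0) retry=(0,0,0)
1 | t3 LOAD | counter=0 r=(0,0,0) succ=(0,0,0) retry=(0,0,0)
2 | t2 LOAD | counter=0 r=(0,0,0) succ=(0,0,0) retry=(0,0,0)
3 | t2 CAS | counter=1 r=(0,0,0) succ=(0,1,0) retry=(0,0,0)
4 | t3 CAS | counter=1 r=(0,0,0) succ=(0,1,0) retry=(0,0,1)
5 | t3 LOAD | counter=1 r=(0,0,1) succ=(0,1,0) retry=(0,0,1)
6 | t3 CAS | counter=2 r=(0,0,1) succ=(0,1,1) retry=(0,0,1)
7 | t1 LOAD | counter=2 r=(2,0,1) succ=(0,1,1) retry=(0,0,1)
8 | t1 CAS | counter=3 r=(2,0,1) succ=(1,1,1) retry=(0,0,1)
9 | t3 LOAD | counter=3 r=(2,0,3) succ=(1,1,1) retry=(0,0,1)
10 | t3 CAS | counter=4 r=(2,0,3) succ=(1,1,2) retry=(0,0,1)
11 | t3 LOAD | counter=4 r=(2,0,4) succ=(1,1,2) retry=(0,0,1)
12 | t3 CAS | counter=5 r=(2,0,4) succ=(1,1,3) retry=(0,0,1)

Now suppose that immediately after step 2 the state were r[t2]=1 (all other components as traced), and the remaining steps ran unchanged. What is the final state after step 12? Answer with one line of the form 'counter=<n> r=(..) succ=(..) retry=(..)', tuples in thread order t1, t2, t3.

counter=5 r=(2,1,4) succ=(1,0,4) retry=(0,1,0)

state after step 2 := counter=0 r=(0,1,0) succ=(0,0,0) retry=(0,0,0)
3 | t2 CAS | counter=0 r=(0,1,0) succ=(0,0,0) retry=(0,1,0)
4 | t3 CAS | counter=1 r=(0,1,0) succ=(0,0,1) retry=(0,1,0)
5 | t3 LOAD | counter=1 r=(0,1,1) succ=(0,0,1) retry=(0,1,0)
6 | t3 CAS | counter=2 r=(0,1,1) succ=(0,0,2) retry=(0,1,0)
7 | t1 LOAD | counter=2 r=(2,1,1) succ=(0,0,2) retry=(0,1,0)
8 | t1 CAS | counter=3 r=(2,1,1) succ=(1,0,2) retry=(0,1,0)
9 | t3 LOAD | counter=3 r=(2,1,3) succ=(1,0,2) retry=(0,1,0)
10 | t3 CAS | counter=4 r=(2,1,3) succ=(1,0,3) retry=(0,1,0)
11 | t3 LOAD | counter=4 r=(2,1,4) succ=(1,0,3) retry=(0,1,0)
12 | t3 CAS | counter=5 r=(2,1,4) succ=(1,0,4) retry=(0,1,0)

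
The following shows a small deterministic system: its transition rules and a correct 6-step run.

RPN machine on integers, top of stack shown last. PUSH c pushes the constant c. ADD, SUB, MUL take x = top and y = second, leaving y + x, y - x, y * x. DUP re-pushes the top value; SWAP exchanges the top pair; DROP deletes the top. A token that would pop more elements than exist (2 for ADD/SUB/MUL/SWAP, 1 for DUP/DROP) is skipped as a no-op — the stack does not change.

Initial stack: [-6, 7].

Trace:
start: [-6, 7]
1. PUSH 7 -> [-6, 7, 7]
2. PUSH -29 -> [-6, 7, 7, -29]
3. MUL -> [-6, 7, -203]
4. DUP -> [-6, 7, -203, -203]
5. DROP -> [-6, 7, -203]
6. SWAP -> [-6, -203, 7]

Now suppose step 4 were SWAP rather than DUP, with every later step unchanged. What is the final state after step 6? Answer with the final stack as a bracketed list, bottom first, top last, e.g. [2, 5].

[-203, -6]

(re-executing from step 4 with the substitution; state before step 4: [-6, 7, -203])
4. SWAP -> [-6, -203, 7]
5. DROP -> [-6, -203]
6. SWAP -> [-203, -6]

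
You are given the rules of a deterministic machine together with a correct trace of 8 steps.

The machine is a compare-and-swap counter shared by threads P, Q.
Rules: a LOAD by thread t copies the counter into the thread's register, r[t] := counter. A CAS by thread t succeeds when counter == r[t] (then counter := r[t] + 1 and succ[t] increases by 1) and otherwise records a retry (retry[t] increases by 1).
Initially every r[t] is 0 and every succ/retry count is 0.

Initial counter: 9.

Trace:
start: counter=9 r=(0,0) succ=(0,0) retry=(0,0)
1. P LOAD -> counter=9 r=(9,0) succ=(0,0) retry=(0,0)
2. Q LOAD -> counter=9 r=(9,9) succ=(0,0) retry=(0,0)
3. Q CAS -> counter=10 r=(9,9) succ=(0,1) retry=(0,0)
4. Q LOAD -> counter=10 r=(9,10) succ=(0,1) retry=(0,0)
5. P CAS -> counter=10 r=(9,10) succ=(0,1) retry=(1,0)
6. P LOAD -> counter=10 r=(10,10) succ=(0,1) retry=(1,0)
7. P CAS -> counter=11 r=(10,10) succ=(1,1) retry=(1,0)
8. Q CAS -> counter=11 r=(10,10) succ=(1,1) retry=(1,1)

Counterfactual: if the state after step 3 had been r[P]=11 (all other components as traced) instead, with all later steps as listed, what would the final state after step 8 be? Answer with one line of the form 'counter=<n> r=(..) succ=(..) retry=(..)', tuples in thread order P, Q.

counter=11 r=(10,10) succ=(1,1) retry=(1,1)

state after step 3 := counter=10 r=(11,9) succ=(0,1) retry=(0,0)
4. Q LOAD -> counter=10 r=(11,10) succ=(0,1) retry=(0,0)
5. P CAS -> counter=10 r=(11,10) succ=(0,1) retry=(1,0)
6. P LOAD -> counter=10 r=(10,10) succ=(0,1) retry=(1,0)
7. P CAS -> counter=11 r=(10,10) succ=(1,1) retry=(1,0)
8. Q CAS -> counter=11 r=(10,10) succ=(1,1) retry=(1,1)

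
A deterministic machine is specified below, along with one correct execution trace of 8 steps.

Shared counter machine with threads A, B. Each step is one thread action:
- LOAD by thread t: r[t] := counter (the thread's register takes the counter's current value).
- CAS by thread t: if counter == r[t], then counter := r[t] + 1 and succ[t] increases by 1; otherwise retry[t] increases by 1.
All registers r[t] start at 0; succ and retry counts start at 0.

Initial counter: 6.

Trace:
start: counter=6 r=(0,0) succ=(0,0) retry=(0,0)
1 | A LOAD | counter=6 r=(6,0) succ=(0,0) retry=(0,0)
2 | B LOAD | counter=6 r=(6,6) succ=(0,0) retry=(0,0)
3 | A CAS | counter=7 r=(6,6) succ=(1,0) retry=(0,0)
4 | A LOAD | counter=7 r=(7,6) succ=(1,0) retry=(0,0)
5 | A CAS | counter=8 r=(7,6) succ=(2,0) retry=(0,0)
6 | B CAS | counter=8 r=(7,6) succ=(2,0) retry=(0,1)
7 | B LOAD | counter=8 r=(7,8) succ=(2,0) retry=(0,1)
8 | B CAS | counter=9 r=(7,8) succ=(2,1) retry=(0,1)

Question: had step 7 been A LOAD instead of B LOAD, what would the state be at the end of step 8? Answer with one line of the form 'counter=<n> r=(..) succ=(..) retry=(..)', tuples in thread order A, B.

(re-executing from step 7 with the substitution; state before step 7: counter=8 r=(7,6) succ=(2,0) retry=(0,1))
7 | A LOAD | counter=8 r=(8,6) succ=(2,0) retry=(0,1)
8 | B CAS | counter=8 r=(8,6) succ=(2,0) retry=(0,2)

counter=8 r=(8,6) succ=(2,0) retry=(0,2)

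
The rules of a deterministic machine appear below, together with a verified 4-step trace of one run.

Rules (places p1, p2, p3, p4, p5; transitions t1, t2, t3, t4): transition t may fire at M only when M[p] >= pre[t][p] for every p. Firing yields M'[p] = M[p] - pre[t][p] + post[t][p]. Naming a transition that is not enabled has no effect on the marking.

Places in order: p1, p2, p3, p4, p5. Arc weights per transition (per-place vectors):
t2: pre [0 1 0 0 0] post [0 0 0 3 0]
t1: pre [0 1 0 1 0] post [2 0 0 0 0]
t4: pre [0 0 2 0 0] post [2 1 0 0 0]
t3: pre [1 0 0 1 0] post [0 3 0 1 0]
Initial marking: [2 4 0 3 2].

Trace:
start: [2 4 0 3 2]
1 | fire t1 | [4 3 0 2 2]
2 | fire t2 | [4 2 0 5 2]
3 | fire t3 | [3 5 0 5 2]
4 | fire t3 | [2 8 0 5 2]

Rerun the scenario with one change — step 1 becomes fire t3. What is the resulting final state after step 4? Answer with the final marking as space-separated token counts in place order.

0 9 0 6 2

(re-executing from step 1 with the substitution; state before step 1: [2 4 0 3 2])
1 | fire t3 | [1 7 0 3 2]
2 | fire t2 | [1 6 0 6 2]
3 | fire t3 | [0 9 0 6 2]
4 | fire t3 | [0 9 0 6 2]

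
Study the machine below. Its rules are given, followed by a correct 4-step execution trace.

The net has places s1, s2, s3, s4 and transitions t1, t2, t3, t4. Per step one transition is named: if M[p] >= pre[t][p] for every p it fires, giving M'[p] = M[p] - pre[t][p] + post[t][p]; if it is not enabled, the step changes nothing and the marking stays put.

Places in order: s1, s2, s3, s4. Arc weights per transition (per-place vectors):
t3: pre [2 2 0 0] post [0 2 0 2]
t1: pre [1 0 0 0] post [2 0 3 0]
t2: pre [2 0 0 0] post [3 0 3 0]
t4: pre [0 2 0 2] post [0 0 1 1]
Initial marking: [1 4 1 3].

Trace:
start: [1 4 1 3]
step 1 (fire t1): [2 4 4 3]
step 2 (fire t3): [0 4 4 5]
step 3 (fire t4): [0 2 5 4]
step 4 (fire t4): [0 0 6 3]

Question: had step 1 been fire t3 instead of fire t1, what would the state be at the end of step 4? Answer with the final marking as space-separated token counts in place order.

1 0 3 1

(re-executing from step 1 with the substitution; state before step 1: [1 4 1 3])
step 1 (fire t3): [1 4 1 3]
step 2 (fire t3): [1 4 1 3]
step 3 (fire t4): [1 2 2 2]
step 4 (fire t4): [1 0 3 1]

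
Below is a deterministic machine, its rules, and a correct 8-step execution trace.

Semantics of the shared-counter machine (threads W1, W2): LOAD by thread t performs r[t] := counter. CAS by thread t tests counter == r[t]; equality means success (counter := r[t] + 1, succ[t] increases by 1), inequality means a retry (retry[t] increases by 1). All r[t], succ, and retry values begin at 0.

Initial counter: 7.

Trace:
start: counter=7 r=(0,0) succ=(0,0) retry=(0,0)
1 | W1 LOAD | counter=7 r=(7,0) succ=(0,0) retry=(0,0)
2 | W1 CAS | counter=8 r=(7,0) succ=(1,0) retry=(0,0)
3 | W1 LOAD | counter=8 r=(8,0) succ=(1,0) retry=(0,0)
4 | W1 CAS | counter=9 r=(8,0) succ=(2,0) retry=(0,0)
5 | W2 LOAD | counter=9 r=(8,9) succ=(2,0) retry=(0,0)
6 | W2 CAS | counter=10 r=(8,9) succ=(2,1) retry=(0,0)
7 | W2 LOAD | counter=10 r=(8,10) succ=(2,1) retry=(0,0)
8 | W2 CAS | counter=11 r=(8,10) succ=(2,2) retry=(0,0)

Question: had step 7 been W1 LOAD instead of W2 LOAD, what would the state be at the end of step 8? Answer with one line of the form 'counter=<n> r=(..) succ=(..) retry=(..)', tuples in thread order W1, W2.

counter=10 r=(10,9) succ=(2,1) retry=(0,1)

(re-executing from step 7 with the substitution; state before step 7: counter=10 r=(8,9) succ=(2,1) retry=(0,0))
7 | W1 LOAD | counter=10 r=(10,9) succ=(2,1) retry=(0,0)
8 | W2 CAS | counter=10 r=(10,9) succ=(2,1) retry=(0,1)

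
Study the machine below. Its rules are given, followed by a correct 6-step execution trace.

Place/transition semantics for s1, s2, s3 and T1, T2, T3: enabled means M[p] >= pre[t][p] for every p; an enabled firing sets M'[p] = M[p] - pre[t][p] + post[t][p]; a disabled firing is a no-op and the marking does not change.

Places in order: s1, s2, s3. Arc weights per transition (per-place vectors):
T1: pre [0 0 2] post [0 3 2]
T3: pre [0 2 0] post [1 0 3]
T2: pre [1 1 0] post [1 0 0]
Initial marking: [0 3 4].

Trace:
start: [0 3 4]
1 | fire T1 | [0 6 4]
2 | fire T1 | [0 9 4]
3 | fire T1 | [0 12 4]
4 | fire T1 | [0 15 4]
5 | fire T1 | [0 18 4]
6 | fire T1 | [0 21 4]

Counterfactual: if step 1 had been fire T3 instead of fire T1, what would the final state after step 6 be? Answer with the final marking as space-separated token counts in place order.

1 16 7

(re-executing from step 1 with the substitution; state before step 1: [0 3 4])
1 | fire T3 | [1 1 7]
2 | fire T1 | [1 4 7]
3 | fire T1 | [1 7 7]
4 | fire T1 | [1 10 7]
5 | fire T1 | [1 13 7]
6 | fire T1 | [1 16 7]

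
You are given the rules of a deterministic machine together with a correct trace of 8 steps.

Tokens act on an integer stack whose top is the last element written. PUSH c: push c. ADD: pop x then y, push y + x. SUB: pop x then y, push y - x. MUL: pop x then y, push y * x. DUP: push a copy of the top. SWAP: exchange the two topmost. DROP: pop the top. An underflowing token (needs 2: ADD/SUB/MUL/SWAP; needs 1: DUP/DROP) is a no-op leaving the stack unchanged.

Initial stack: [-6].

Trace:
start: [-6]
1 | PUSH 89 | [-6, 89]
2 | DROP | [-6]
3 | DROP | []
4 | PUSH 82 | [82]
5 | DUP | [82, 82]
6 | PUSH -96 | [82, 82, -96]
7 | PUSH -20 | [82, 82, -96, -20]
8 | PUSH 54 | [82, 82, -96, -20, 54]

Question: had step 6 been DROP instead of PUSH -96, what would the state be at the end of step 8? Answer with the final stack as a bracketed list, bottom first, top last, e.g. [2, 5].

(re-executing from step 6 with the substitution; state before step 6: [82, 82])
6 | DROP | [82]
7 | PUSH -20 | [82, -20]
8 | PUSH 54 | [82, -20, 54]

[82, -20, 54]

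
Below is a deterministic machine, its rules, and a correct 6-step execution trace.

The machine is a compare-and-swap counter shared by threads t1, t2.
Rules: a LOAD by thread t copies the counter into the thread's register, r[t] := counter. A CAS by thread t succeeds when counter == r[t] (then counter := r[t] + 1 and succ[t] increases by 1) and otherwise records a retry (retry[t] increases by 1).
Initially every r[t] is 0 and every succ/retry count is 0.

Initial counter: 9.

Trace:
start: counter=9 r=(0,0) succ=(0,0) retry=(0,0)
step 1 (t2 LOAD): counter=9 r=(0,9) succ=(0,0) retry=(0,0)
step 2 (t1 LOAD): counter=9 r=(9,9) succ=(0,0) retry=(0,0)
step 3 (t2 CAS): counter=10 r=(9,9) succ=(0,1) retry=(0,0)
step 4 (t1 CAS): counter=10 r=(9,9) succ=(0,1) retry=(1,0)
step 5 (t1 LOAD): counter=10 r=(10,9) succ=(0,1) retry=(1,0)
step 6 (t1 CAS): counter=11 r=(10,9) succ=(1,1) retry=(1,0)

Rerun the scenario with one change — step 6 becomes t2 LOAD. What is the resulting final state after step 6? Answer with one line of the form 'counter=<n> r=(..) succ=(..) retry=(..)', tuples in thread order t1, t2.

counter=10 r=(10,10) succ=(0,1) retry=(1,0)

(re-executing from step 6 with the substitution; state before step 6: counter=10 r=(10,9) succ=(0,1) retry=(1,0))
step 6 (t2 LOAD): counter=10 r=(10,10) succ=(0,1) retry=(1,0)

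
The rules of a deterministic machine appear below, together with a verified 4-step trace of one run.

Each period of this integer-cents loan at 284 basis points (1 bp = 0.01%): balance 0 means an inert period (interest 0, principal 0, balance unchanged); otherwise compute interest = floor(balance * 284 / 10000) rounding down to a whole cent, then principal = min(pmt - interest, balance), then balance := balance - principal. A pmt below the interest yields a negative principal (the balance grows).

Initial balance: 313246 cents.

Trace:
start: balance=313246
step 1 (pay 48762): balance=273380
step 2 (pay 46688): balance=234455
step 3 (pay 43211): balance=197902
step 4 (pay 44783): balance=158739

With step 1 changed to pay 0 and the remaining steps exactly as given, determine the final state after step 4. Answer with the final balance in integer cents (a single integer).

211775

(re-executing from step 1 with the substitution; state before step 1: balance=313246)
step 1 (pay 0): balance=322142
step 2 (pay 46688): balance=284602
step 3 (pay 43211): balance=249473
step 4 (pay 44783): balance=211775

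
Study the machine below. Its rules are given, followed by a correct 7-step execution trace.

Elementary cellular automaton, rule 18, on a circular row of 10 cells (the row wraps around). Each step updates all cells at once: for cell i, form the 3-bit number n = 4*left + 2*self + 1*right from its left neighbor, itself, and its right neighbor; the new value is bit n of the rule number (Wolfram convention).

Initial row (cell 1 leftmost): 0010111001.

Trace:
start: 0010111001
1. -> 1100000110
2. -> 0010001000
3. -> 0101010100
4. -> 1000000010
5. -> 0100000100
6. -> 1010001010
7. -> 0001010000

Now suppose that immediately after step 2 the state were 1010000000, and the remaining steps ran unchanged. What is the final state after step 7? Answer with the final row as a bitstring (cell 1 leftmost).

state after step 2 := 1010000000
3. -> 0001000001
4. -> 1010100010
5. -> 0000010100
6. -> 0000100010
7. -> 0001010101

0001010101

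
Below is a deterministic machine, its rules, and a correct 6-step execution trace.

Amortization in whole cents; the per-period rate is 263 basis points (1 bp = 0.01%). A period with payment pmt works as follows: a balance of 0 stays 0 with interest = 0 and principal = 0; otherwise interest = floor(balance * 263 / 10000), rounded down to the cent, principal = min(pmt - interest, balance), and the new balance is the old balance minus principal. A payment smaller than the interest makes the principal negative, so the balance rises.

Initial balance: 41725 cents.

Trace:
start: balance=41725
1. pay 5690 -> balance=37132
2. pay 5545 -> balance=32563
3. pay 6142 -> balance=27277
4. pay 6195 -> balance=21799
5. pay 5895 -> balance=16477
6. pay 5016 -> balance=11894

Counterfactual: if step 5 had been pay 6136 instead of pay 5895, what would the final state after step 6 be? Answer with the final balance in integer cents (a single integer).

(re-executing from step 5 with the substitution; state before step 5: balance=21799)
5. pay 6136 -> balance=16236
6. pay 5016 -> balance=11647

11647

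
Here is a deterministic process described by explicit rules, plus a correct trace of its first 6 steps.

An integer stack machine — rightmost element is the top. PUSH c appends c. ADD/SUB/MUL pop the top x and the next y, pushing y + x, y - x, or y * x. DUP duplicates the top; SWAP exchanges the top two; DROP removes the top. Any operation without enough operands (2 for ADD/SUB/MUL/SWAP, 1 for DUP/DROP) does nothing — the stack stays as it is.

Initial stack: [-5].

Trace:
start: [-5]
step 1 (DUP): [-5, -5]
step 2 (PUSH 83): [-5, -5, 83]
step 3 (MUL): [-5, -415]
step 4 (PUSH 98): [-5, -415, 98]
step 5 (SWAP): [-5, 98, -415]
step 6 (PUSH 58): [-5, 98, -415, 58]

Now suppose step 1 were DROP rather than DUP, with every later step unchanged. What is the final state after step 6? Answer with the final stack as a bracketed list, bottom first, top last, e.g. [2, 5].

[98, 83, 58]

(re-executing from step 1 with the substitution; state before step 1: [-5])
step 1 (DROP): []
step 2 (PUSH 83): [83]
step 3 (MUL): [83]
step 4 (PUSH 98): [83, 98]
step 5 (SWAP): [98, 83]
step 6 (PUSH 58): [98, 83, 58]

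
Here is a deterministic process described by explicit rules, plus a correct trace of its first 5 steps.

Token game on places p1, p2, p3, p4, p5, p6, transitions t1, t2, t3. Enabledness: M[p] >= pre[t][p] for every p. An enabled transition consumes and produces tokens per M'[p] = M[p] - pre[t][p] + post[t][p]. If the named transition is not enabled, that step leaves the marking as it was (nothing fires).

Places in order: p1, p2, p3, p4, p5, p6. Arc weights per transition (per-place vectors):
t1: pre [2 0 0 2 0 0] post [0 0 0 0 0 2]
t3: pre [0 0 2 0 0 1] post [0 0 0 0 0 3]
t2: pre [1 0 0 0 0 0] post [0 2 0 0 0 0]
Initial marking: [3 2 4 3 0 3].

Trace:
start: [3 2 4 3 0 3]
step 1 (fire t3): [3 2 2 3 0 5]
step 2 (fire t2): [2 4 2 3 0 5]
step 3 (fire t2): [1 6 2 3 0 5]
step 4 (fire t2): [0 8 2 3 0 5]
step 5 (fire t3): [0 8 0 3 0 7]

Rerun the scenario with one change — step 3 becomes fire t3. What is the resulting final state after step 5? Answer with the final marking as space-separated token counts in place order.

1 6 0 3 0 7

(re-executing from step 3 with the substitution; state before step 3: [2 4 2 3 0 5])
step 3 (fire t3): [2 4 0 3 0 7]
step 4 (fire t2): [1 6 0 3 0 7]
step 5 (fire t3): [1 6 0 3 0 7]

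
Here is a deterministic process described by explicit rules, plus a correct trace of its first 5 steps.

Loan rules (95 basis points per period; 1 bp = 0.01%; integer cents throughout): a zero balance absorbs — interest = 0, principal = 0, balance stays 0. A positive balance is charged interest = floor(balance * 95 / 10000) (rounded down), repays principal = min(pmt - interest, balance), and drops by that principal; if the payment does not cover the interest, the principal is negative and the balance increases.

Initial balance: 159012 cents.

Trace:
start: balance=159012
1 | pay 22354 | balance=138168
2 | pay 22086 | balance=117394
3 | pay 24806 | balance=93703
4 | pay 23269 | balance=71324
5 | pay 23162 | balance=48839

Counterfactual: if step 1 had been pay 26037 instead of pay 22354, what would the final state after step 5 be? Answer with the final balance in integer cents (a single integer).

(re-executing from step 1 with the substitution; state before step 1: balance=159012)
1 | pay 26037 | balance=134485
2 | pay 22086 | balance=113676
3 | pay 24806 | balance=89949
4 | pay 23269 | balance=67534
5 | pay 23162 | balance=45013

45013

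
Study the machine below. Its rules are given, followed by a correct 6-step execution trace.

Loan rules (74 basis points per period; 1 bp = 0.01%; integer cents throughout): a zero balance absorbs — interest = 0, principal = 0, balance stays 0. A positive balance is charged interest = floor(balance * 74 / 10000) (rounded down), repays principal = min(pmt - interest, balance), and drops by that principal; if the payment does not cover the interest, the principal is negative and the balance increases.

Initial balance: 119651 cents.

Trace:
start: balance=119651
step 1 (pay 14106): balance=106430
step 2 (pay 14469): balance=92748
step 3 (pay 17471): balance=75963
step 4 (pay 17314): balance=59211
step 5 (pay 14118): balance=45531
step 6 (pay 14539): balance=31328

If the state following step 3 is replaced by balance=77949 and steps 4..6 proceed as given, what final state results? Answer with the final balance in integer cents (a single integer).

state after step 3 := balance=77949
step 4 (pay 17314): balance=61211
step 5 (pay 14118): balance=47545
step 6 (pay 14539): balance=33357

33357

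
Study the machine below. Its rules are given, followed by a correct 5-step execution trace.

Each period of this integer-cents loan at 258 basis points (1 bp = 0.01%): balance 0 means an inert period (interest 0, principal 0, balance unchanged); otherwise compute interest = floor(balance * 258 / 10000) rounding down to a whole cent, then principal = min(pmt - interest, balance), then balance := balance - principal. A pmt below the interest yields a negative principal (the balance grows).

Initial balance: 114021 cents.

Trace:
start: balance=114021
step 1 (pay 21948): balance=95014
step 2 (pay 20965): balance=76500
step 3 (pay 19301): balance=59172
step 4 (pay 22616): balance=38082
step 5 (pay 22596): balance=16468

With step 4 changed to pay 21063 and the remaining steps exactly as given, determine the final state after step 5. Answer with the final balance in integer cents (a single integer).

18061

(re-executing from step 4 with the substitution; state before step 4: balance=59172)
step 4 (pay 21063): balance=39635
step 5 (pay 22596): balance=18061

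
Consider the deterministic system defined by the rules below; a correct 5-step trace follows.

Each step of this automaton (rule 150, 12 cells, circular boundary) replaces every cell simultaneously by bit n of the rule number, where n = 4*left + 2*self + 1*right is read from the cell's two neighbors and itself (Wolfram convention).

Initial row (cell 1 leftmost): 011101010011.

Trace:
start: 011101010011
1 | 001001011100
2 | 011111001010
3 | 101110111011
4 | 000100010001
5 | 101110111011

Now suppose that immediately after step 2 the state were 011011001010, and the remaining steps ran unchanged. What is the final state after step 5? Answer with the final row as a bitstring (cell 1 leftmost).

state after step 2 := 011011001010
3 | 100000111011
4 | 010001010001
5 | 011011011011

011011011011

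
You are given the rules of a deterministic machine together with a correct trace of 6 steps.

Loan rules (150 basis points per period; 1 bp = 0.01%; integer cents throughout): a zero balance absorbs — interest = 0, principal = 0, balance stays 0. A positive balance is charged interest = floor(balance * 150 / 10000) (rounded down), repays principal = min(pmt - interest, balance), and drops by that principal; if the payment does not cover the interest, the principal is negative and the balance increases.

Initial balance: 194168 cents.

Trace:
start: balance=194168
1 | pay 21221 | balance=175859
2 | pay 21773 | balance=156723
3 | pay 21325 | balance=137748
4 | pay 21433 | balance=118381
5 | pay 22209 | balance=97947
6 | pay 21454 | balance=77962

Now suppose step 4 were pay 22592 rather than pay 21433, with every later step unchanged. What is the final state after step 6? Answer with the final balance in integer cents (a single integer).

(re-executing from step 4 with the substitution; state before step 4: balance=137748)
4 | pay 22592 | balance=117222
5 | pay 22209 | balance=96771
6 | pay 21454 | balance=76768

76768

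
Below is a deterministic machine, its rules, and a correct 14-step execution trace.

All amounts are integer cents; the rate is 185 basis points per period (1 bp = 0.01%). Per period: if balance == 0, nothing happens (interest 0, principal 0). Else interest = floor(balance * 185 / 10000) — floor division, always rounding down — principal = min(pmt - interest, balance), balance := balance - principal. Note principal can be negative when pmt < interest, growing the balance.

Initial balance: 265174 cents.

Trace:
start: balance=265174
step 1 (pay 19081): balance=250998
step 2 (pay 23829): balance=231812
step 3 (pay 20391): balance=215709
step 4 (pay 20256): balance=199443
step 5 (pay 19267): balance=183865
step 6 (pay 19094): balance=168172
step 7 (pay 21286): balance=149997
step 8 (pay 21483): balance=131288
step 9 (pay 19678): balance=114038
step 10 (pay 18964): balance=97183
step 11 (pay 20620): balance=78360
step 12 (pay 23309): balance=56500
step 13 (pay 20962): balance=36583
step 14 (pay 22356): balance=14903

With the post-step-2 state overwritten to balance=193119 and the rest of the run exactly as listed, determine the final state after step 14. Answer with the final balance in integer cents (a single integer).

state after step 2 := balance=193119
step 3 (pay 20391): balance=176300
step 4 (pay 20256): balance=159305
step 5 (pay 19267): balance=142985
step 6 (pay 19094): balance=126536
step 7 (pay 21286): balance=107590
step 8 (pay 21483): balance=88097
step 9 (pay 19678): balance=70048
step 10 (pay 18964): balance=52379
step 11 (pay 20620): balance=32728
step 12 (pay 23309): balance=10024
step 13 (pay 20962): balance=0
step 14 (pay 22356): balance=0

0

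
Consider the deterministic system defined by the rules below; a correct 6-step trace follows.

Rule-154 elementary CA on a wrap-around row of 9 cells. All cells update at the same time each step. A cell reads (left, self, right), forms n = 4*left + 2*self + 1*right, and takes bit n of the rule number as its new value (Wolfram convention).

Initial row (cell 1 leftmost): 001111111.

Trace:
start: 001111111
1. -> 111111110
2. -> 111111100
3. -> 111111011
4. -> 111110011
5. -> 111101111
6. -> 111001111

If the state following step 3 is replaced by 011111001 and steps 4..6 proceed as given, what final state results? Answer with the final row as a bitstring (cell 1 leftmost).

111011001

state after step 3 := 011111001
4. -> 011110110
5. -> 111100101
6. -> 111011001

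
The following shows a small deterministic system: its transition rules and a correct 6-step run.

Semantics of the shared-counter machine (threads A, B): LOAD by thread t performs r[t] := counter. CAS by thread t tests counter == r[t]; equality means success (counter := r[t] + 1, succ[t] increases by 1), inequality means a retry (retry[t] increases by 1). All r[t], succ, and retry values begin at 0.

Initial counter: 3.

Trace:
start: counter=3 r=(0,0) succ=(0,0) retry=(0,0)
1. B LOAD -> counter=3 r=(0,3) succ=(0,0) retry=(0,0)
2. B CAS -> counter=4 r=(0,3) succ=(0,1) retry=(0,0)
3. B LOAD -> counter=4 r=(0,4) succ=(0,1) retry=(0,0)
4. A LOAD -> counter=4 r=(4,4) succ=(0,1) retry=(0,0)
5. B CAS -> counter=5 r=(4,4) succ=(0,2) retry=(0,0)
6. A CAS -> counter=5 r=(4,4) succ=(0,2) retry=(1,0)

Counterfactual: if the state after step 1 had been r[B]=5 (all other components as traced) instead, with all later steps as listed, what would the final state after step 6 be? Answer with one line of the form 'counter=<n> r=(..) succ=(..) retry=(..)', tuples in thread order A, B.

counter=4 r=(3,3) succ=(0,1) retry=(1,1)

state after step 1 := counter=3 r=(0,5) succ=(0,0) retry=(0,0)
2. B CAS -> counter=3 r=(0,5) succ=(0,0) retry=(0,1)
3. B LOAD -> counter=3 r=(0,3) succ=(0,0) retry=(0,1)
4. A LOAD -> counter=3 r=(3,3) succ=(0,0) retry=(0,1)
5. B CAS -> counter=4 r=(3,3) succ=(0,1) retry=(0,1)
6. A CAS -> counter=4 r=(3,3) succ=(0,1) retry=(1,1)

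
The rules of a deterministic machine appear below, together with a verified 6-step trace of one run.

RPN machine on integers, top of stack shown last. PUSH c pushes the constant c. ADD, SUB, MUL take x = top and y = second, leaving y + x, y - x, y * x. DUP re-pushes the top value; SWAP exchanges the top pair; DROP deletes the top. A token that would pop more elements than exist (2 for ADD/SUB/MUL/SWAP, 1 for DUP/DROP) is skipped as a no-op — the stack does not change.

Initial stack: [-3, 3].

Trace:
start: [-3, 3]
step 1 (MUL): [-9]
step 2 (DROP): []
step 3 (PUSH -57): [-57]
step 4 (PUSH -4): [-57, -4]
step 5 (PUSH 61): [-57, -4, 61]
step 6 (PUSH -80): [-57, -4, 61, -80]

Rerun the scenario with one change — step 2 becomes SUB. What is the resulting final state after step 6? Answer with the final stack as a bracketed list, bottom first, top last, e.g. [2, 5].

(re-executing from step 2 with the substitution; state before step 2: [-9])
step 2 (SUB): [-9]
step 3 (PUSH -57): [-9, -57]
step 4 (PUSH -4): [-9, -57, -4]
step 5 (PUSH 61): [-9, -57, -4, 61]
step 6 (PUSH -80): [-9, -57, -4, 61, -80]

[-9, -57, -4, 61, -80]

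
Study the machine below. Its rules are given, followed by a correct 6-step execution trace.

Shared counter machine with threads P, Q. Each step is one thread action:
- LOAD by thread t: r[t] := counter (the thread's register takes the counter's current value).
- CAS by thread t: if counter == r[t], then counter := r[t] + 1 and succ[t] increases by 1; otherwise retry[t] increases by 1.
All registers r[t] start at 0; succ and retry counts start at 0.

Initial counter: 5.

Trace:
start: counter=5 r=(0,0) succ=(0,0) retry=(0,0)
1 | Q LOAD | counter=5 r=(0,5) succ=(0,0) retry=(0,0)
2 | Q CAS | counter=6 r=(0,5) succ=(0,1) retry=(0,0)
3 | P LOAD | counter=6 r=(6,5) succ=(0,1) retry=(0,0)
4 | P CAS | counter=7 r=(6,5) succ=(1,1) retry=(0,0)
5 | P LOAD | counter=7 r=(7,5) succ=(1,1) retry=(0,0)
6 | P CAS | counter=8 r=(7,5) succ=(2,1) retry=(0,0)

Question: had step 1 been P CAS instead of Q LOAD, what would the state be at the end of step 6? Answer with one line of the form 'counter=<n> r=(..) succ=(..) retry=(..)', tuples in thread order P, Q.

counter=7 r=(6,0) succ=(2,0) retry=(1,1)

(re-executing from step 1 with the substitution; state before step 1: counter=5 r=(0,0) succ=(0,0) retry=(0,0))
1 | P CAS | counter=5 r=(0,0) succ=(0,0) retry=(1,0)
2 | Q CAS | counter=5 r=(0,0) succ=(0,0) retry=(1,1)
3 | P LOAD | counter=5 r=(5,0) succ=(0,0) retry=(1,1)
4 | P CAS | counter=6 r=(5,0) succ=(1,0) retry=(1,1)
5 | P LOAD | counter=6 r=(6,0) succ=(1,0) retry=(1,1)
6 | P CAS | counter=7 r=(6,0) succ=(2,0) retry=(1,1)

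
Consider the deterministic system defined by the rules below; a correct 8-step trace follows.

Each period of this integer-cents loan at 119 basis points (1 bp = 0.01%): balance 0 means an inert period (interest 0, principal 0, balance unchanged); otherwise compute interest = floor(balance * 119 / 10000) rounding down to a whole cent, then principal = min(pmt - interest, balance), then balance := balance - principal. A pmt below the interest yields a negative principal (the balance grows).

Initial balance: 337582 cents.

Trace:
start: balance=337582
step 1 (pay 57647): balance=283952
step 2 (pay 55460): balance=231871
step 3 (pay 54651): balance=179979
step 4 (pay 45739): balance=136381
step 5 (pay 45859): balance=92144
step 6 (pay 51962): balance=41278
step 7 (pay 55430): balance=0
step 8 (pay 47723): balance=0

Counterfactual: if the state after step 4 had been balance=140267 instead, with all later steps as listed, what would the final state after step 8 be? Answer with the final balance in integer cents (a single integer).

state after step 4 := balance=140267
step 5 (pay 45859): balance=96077
step 6 (pay 51962): balance=45258
step 7 (pay 55430): balance=0
step 8 (pay 47723): balance=0

0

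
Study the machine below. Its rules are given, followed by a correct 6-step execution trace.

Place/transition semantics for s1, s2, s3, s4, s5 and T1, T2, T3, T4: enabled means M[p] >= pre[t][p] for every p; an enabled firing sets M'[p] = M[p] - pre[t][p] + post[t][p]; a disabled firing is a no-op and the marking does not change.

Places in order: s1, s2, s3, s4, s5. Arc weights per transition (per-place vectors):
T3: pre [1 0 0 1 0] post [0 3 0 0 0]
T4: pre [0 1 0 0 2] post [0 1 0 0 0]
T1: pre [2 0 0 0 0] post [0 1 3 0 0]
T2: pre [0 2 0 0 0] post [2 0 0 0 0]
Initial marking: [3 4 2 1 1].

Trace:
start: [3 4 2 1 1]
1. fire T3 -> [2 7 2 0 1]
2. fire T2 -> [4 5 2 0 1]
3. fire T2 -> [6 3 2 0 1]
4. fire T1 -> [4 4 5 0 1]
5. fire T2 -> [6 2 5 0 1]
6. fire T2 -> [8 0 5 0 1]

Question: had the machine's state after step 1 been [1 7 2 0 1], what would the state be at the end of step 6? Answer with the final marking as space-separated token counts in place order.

state after step 1 := [1 7 2 0 1]
2. fire T2 -> [3 5 2 0 1]
3. fire T2 -> [5 3 2 0 1]
4. fire T1 -> [3 4 5 0 1]
5. fire T2 -> [5 2 5 0 1]
6. fire T2 -> [7 0 5 0 1]

7 0 5 0 1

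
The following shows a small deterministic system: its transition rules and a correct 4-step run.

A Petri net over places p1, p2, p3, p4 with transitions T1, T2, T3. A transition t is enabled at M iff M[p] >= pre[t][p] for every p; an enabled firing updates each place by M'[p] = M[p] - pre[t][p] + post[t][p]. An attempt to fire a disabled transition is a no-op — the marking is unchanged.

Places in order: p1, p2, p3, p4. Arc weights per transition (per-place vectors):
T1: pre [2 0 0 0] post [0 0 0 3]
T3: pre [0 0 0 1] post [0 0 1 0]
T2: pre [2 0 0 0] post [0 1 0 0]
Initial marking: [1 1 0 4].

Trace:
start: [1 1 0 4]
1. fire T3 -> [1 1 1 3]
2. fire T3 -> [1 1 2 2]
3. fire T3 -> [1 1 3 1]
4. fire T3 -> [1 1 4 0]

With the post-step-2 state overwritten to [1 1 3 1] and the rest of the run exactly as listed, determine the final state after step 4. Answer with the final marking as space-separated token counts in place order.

1 1 4 0

state after step 2 := [1 1 3 1]
3. fire T3 -> [1 1 4 0]
4. fire T3 -> [1 1 4 0]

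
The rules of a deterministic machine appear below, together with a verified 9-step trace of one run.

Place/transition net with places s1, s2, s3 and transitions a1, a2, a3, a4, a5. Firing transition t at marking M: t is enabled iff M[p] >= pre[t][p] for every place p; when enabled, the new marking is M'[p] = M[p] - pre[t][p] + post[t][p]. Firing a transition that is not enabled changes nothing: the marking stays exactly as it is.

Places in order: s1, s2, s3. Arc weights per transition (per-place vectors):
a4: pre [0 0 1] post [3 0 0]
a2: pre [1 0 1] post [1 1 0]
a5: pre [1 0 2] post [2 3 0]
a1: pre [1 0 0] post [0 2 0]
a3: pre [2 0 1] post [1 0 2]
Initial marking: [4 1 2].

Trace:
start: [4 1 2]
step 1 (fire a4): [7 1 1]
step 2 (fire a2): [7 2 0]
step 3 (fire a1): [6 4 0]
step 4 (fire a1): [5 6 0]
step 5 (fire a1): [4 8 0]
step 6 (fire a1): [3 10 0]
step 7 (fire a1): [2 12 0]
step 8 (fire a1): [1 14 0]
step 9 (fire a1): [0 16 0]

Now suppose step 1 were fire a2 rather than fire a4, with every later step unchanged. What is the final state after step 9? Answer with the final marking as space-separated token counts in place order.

0 11 0

(re-executing from step 1 with the substitution; state before step 1: [4 1 2])
step 1 (fire a2): [4 2 1]
step 2 (fire a2): [4 3 0]
step 3 (fire a1): [3 5 0]
step 4 (fire a1): [2 7 0]
step 5 (fire a1): [1 9 0]
step 6 (fire a1): [0 11 0]
step 7 (fire a1): [0 11 0]
step 8 (fire a1): [0 11 0]
step 9 (fire a1): [0 11 0]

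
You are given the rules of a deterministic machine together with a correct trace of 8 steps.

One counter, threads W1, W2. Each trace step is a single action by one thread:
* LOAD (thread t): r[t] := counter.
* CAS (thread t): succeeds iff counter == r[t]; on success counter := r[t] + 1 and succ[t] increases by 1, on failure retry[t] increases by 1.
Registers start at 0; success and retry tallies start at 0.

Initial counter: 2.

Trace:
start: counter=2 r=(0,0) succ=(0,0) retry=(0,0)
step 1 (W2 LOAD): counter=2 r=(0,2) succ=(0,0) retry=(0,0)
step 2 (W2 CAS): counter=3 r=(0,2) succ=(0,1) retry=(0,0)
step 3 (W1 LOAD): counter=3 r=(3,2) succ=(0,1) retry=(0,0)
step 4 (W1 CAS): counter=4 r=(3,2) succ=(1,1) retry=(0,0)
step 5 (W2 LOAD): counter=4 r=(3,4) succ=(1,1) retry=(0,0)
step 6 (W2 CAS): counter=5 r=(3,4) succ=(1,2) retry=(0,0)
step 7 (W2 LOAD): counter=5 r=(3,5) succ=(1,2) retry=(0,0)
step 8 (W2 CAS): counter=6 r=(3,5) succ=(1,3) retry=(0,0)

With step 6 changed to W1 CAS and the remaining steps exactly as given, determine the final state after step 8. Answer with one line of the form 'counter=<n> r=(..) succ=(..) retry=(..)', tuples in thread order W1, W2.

(re-executing from step 6 with the substitution; state before step 6: counter=4 r=(3,4) succ=(1,1) retry=(0,0))
step 6 (W1 CAS): counter=4 r=(3,4) succ=(1,1) retry=(1,0)
step 7 (W2 LOAD): counter=4 r=(3,4) succ=(1,1) retry=(1,0)
step 8 (W2 CAS): counter=5 r=(3,4) succ=(1,2) retry=(1,0)

counter=5 r=(3,4) succ=(1,2) retry=(1,0)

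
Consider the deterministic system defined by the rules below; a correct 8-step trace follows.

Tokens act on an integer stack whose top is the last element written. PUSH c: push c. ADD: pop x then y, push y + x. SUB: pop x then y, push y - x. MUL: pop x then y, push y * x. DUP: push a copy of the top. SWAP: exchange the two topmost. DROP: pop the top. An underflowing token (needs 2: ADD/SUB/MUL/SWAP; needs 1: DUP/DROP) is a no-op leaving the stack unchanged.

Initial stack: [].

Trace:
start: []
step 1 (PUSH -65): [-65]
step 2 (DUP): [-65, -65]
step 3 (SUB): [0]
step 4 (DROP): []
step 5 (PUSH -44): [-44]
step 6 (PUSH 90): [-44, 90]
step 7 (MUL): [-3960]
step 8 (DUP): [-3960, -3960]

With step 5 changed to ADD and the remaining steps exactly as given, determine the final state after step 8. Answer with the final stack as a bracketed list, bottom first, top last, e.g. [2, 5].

[90, 90]

(re-executing from step 5 with the substitution; state before step 5: [])
step 5 (ADD): []
step 6 (PUSH 90): [90]
step 7 (MUL): [90]
step 8 (DUP): [90, 90]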